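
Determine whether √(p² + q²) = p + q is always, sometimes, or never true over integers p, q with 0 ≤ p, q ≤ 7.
Sometimes true

It holds at (p, q) = (0, 1) (both sides equal 1), but fails at (p, q) = (3, 1) (LHS = √(10) ≈ 3.162, RHS = 4).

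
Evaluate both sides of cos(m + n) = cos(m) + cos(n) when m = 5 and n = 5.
LHS = cos(5 + 5) = cos(10) ≈ -0.8391
RHS = cos(5) + cos(5) = 2·cos(5) ≈ 0.5673

LHS ≠ RHS (they differ by about 1.406), so the equation does not hold here.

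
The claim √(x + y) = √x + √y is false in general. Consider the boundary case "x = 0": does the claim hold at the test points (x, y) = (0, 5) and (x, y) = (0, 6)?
Yes, holds at both test points

At (0, 5): LHS = √(5) ≈ 2.236, RHS = √(5) ≈ 2.236 → equal
At (0, 6): LHS = √(6) ≈ 2.449, RHS = √(6) ≈ 2.449 → equal

So the claim does hold at both of these boundary points, even though it is not an identity.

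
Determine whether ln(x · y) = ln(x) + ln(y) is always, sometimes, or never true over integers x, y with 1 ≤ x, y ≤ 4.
The identity holds for every pair in the range. For instance at (x, y) = (3, 3): both sides equal ln(9) ≈ 2.197.

Answer: Always true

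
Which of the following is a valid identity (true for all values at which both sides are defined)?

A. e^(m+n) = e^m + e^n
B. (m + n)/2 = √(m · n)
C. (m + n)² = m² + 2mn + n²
C

A: fails at (4, 5) — LHS = e^9 ≈ 8103, RHS = e^4 + e^5 ≈ 203.
B: fails at (4, 5) — LHS = 9/2, RHS = 2·√(5) ≈ 4.472.
C: holds — e.g. at (2, 4), both sides equal 36.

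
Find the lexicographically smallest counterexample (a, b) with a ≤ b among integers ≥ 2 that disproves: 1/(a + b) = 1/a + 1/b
(a, b) = (2, 2)

Substituting (2, 2) into the claim:
LHS = 1/(2 + 2) = 1/4
RHS = 1/2 + 1/2 = 1

Since LHS ≠ RHS, this pair disproves the claim, and no lexicographically smaller pair (a ≤ b, integers ≥ 2) does.

For instance (3, 5) is also a counterexample (LHS = 1/8, RHS = 8/15), but it's lexicographically larger.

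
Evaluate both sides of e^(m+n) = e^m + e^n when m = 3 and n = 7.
LHS = e^(3+7) = e^10 ≈ 22026.5
RHS = e^3 + e^7 ≈ 1117

LHS ≠ RHS (they differ by about 20909.7), so the equation does not hold here.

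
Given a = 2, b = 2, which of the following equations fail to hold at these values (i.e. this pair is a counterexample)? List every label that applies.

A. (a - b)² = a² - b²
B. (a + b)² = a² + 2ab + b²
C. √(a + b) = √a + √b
Evaluating each claim at the given values:
A. LHS = 0, RHS = 0 → holds here (LHS = RHS)
B. LHS = 16, RHS = 16 → holds here (LHS = RHS)
C. LHS = 2, RHS = 2·√(2) ≈ 2.828 → fails here (LHS ≠ RHS)

Answer: C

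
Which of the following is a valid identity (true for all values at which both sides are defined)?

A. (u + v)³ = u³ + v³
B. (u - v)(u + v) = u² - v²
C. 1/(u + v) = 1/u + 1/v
A: fails at (3, 5) — LHS = 512, RHS = 152.
B: holds — e.g. at (5, 8), both sides equal -39.
C: fails at (4, 6) — LHS = 1/10, RHS = 5/12.

Answer: B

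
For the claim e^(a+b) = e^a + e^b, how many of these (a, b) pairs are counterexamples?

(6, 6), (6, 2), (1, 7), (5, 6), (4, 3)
Testing each pair:
(6, 6): LHS = e^12 ≈ 162754.8, RHS = 2·e^6 ≈ 806.9 → counterexample
(6, 2): LHS = e^8 ≈ 2981, RHS = e^2 + e^6 ≈ 410.8 → counterexample
(1, 7): LHS = e^8 ≈ 2981, RHS = e + e^7 ≈ 1099 → counterexample
(5, 6): LHS = e^11 ≈ 59874.1, RHS = e^5 + e^6 ≈ 551.8 → counterexample
(4, 3): LHS = e^7 ≈ 1097, RHS = e^3 + e^4 ≈ 74.68 → counterexample

That makes 5 counterexamples.

Answer: 5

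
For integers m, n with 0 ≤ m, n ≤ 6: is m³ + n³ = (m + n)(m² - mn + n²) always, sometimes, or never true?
The identity holds for every pair in the range. For instance at (m, n) = (3, 0): both sides equal 27.

Answer: Always true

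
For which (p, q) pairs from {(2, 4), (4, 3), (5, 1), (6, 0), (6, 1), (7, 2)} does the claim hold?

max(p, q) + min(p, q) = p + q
All pairs

Testing each pair:
(2, 4): LHS = 6, RHS = 6 → holds
(4, 3): LHS = 7, RHS = 7 → holds
(5, 1): LHS = 6, RHS = 6 → holds
(6, 0): LHS = 6, RHS = 6 → holds
(6, 1): LHS = 7, RHS = 7 → holds
(7, 2): LHS = 9, RHS = 9 → holds

Every pair satisfies the claim.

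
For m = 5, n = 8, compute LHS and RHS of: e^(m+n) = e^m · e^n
LHS = e^(5+8) = e^13 ≈ 442413.4
RHS = e^5 · e^8 = e^13 ≈ 442413.4

LHS = RHS: the two sides agree.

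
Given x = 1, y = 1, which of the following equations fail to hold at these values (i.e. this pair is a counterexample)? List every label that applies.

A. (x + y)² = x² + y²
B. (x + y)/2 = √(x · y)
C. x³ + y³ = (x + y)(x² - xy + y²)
A

Evaluating each claim at the given values:
A. LHS = 4, RHS = 2 → fails here (LHS ≠ RHS)
B. LHS = 1, RHS = 1 → holds here (LHS = RHS)
C. LHS = 2, RHS = 2 → holds here (LHS = RHS)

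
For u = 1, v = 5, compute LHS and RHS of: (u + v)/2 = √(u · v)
LHS = (1 + 5)/2 = 3
RHS = √(1 · 5) = √(5) ≈ 2.236

LHS ≠ RHS (they differ by about 0.7639), so the equation does not hold here.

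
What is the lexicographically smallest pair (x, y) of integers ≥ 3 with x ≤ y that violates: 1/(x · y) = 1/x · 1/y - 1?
(x, y) = (3, 3)

Substituting (3, 3) into the claim:
LHS = 1/(3 · 3) = 1/9
RHS = 1/3 · 1/3 - 1 = -8/9

Since LHS ≠ RHS, this pair disproves the claim, and no lexicographically smaller pair (x ≤ y, integers ≥ 3) does.

For instance (7, 7) is also a counterexample (LHS = 1/49, RHS = -48/49), but it's lexicographically larger.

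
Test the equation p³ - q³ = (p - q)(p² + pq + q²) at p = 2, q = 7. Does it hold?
Substituting p = 2, q = 7:

LHS = 2³ - 7³ = -335
RHS = (2 - 7)(2² + 2·7 + 7²) = -335

LHS = RHS, so the equation holds at this point.

Answer: Holds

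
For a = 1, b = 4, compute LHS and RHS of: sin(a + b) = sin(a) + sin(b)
LHS = sin(1 + 4) = sin(5) ≈ -0.9589
RHS = sin(1) + sin(4) ≈ 0.08467

LHS ≠ RHS (they differ by about 1.044), so the equation does not hold here.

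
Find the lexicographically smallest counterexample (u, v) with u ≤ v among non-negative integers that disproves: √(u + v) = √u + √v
At (0, 5): both sides equal √(5) ≈ 2.236, so it holds there.
At (0, 7): both sides equal √(7) ≈ 2.646, so it holds there.

Substituting (1, 1) into the claim:
LHS = √(1 + 1) = √(2) ≈ 1.414
RHS = √1 + √1 = 2

Since LHS ≠ RHS, this pair disproves the claim, and no lexicographically smaller pair (u ≤ v, non-negative integers) does.

For instance (5, 7) is also a counterexample (LHS = 2·√(3) ≈ 3.464, RHS = √(5) + √(7) ≈ 4.882), but it's lexicographically larger.

Answer: (u, v) = (1, 1)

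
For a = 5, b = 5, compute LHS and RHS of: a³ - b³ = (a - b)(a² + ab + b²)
LHS = 5³ - 5³ = 0
RHS = (5 - 5)(5² + 5·5 + 5²) = 0

LHS = RHS: the two sides agree.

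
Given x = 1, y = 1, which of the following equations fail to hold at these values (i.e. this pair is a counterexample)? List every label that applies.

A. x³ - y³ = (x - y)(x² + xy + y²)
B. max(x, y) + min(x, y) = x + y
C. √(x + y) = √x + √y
C

Evaluating each claim at the given values:
A. LHS = 0, RHS = 0 → holds here (LHS = RHS)
B. LHS = 2, RHS = 2 → holds here (LHS = RHS)
C. LHS = √(2) ≈ 1.414, RHS = 2 → fails here (LHS ≠ RHS)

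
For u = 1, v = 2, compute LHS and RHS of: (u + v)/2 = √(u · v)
LHS = (1 + 2)/2 = 3/2
RHS = √(1 · 2) = √(2) ≈ 1.414

LHS ≠ RHS (they differ by about 0.08579), so the equation does not hold here.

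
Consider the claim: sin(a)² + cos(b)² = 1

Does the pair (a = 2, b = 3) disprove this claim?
Substituting a = 2, b = 3:
LHS = sin(2)² + cos(3)² ≈ 1.807
RHS = 1

Since LHS ≠ RHS, this pair disproves the claim.

Answer: Yes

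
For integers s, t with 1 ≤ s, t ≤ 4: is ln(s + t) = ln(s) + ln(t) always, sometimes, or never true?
It holds at (s, t) = (2, 2) (both sides equal ln(4) ≈ 1.386), but fails at (s, t) = (1, 4) (LHS = ln(5) ≈ 1.609, RHS = ln(4) ≈ 1.386).

Answer: Sometimes true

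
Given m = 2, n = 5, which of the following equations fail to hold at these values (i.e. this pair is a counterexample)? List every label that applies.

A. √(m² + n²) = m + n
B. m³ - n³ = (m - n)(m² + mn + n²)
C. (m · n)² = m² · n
A, C

Evaluating each claim at the given values:
A. LHS = √(29) ≈ 5.385, RHS = 7 → fails here (LHS ≠ RHS)
B. LHS = -117, RHS = -117 → holds here (LHS = RHS)
C. LHS = 100, RHS = 20 → fails here (LHS ≠ RHS)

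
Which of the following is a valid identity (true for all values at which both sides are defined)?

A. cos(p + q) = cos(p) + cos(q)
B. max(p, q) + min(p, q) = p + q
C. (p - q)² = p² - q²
B

A: fails at (3, 5) — LHS = cos(8) ≈ -0.1455, RHS = cos(3) + cos(5) ≈ -0.7063.
B: holds — e.g. at (4, 6), both sides equal 10.
C: fails at (2, 5) — LHS = 9, RHS = -21.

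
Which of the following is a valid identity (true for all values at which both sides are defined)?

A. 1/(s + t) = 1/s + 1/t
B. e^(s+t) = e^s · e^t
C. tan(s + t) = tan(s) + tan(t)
B

A: fails at (1, 4) — LHS = 1/5, RHS = 5/4.
B: holds — e.g. at (3, 5), both sides equal e^8 ≈ 2981.
C: fails at (2, 2) — LHS = tan(4) ≈ 1.158, RHS = 2·tan(2) ≈ -4.37.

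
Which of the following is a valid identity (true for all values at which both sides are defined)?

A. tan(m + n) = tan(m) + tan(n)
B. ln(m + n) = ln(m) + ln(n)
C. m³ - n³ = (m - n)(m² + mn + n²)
A: fails at (2, 2) — LHS = tan(4) ≈ 1.158, RHS = 2·tan(2) ≈ -4.37.
B: fails at (5, 8) — LHS = ln(13) ≈ 2.565, RHS = ln(5) + ln(8) ≈ 3.689.
C: holds — e.g. at (4, 5), both sides equal -61.

Answer: C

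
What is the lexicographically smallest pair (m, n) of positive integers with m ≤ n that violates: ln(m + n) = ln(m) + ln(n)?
(m, n) = (1, 1)

Substituting (1, 1) into the claim:
LHS = ln(1 + 1) = ln(2) ≈ 0.6931
RHS = ln(1) + ln(1) = 0

Since LHS ≠ RHS, this pair disproves the claim, and no lexicographically smaller pair (m ≤ n, positive integers) does.

For instance (3, 7) is also a counterexample (LHS = ln(10) ≈ 2.303, RHS = ln(3) + ln(7) ≈ 3.045), but it's lexicographically larger.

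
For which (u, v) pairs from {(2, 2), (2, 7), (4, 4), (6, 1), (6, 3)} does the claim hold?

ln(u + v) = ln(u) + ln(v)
Testing each pair:
(2, 2): LHS = ln(4) ≈ 1.386, RHS = 2·ln(2) ≈ 1.386 → holds
(2, 7): LHS = ln(9) ≈ 2.197, RHS = ln(2) + ln(7) ≈ 2.639 → fails
(4, 4): LHS = ln(8) ≈ 2.079, RHS = 2·ln(4) ≈ 2.773 → fails
(6, 1): LHS = ln(7) ≈ 1.946, RHS = ln(6) ≈ 1.792 → fails
(6, 3): LHS = ln(9) ≈ 2.197, RHS = ln(3) + ln(6) ≈ 2.89 → fails

1 of 5 pairs satisfies the claim.

Answer: (2, 2)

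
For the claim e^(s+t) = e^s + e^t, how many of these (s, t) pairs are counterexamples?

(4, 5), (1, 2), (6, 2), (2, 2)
4

Testing each pair:
(4, 5): LHS = e^9 ≈ 8103, RHS = e^4 + e^5 ≈ 203 → counterexample
(1, 2): LHS = e^3 ≈ 20.09, RHS = e + e^2 ≈ 10.11 → counterexample
(6, 2): LHS = e^8 ≈ 2981, RHS = e^2 + e^6 ≈ 410.8 → counterexample
(2, 2): LHS = e^4 ≈ 54.6, RHS = 2·e^2 ≈ 14.78 → counterexample

That makes 4 counterexamples.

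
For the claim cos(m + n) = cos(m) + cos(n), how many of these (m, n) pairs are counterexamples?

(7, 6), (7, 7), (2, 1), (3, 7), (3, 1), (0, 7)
Testing each pair:
(7, 6): LHS = cos(13) ≈ 0.9074, RHS = cos(7) + cos(6) ≈ 1.714 → counterexample
(7, 7): LHS = cos(14) ≈ 0.1367, RHS = 2·cos(7) ≈ 1.508 → counterexample
(2, 1): LHS = cos(3) ≈ -0.99, RHS = cos(2) + cos(1) ≈ 0.1242 → counterexample
(3, 7): LHS = cos(10) ≈ -0.8391, RHS = cos(3) + cos(7) ≈ -0.2361 → counterexample
(3, 1): LHS = cos(4) ≈ -0.6536, RHS = cos(3) + cos(1) ≈ -0.4497 → counterexample
(0, 7): LHS = cos(7) ≈ 0.7539, RHS = cos(7) + 1 ≈ 1.754 → counterexample

That makes 6 counterexamples.

Answer: 6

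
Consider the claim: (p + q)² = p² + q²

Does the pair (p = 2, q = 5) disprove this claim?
Substituting p = 2, q = 5:
LHS = (2 + 5)² = 49
RHS = 2² + 5² = 29

Since LHS ≠ RHS, this pair disproves the claim.

Answer: Yes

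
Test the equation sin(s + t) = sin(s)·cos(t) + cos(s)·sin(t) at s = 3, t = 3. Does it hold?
Holds

Substituting s = 3, t = 3:

LHS = sin(3 + 3) = sin(6) ≈ -0.2794
RHS = sin(3)·cos(3) + cos(3)·sin(3) = 2·sin(3)·cos(3) ≈ -0.2794

LHS = RHS, so the equation holds at this point.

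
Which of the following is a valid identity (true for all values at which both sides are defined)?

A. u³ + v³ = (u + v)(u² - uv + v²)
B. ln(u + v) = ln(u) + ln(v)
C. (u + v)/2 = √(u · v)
A: holds — e.g. at (3, 7), both sides equal 370.
B: fails at (3, 4) — LHS = ln(7) ≈ 1.946, RHS = ln(3) + ln(4) ≈ 2.485.
C: fails at (0, 1) — LHS = 1/2, RHS = 0.

Answer: A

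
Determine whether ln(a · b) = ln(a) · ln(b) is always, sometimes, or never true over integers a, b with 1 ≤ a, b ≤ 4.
Sometimes true

It holds at (a, b) = (1, 1) (both sides equal 0), but fails at (a, b) = (3, 4) (LHS = ln(12) ≈ 2.485, RHS = ln(3)·ln(4) ≈ 1.523).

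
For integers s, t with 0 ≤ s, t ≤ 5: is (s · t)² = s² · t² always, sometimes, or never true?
Always true

The identity holds for every pair in the range. For instance at (s, t) = (0, 2): both sides equal 0.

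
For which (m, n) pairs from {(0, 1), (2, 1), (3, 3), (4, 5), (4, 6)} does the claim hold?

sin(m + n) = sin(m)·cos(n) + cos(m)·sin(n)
Testing each pair:
(0, 1): LHS = sin(1) ≈ 0.8415, RHS = sin(1) ≈ 0.8415 → holds
(2, 1): LHS = sin(3) ≈ 0.1411, RHS = sin(1)·cos(2) + sin(2)·cos(1) ≈ 0.1411 → holds
(3, 3): LHS = sin(6) ≈ -0.2794, RHS = 2·sin(3)·cos(3) ≈ -0.2794 → holds
(4, 5): LHS = sin(9) ≈ 0.4121, RHS = sin(4)·cos(5) + sin(5)·cos(4) ≈ 0.4121 → holds
(4, 6): LHS = sin(10) ≈ -0.544, RHS = sin(4)·cos(6) + sin(6)·cos(4) ≈ -0.544 → holds

Every pair satisfies the claim.

Answer: All pairs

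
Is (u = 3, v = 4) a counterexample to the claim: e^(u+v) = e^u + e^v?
Yes

Substituting u = 3, v = 4:
LHS = e^(3+4) = e^7 ≈ 1097
RHS = e^3 + e^4 ≈ 74.68

Since LHS ≠ RHS, this pair disproves the claim.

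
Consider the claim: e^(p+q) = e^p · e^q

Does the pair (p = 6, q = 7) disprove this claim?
Substituting p = 6, q = 7:
LHS = e^(6+7) = e^13 ≈ 442413.4
RHS = e^6 · e^7 = e^13 ≈ 442413.4

The sides agree, so this pair does not disprove the claim.

Answer: No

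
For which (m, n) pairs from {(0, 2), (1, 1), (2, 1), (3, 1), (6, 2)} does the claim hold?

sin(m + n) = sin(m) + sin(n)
(0, 2)

Testing each pair:
(0, 2): LHS = sin(2) ≈ 0.9093, RHS = sin(2) ≈ 0.9093 → holds
(1, 1): LHS = sin(2) ≈ 0.9093, RHS = 2·sin(1) ≈ 1.683 → fails
(2, 1): LHS = sin(3) ≈ 0.1411, RHS = sin(1) + sin(2) ≈ 1.751 → fails
(3, 1): LHS = sin(4) ≈ -0.7568, RHS = sin(3) + sin(1) ≈ 0.9826 → fails
(6, 2): LHS = sin(8) ≈ 0.9894, RHS = sin(6) + sin(2) ≈ 0.6299 → fails

1 of 5 pairs satisfies the claim.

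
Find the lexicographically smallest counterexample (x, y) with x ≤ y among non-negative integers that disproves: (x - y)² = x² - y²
(x, y) = (0, 1)

Substituting (0, 1) into the claim:
LHS = (0 - 1)² = 1
RHS = 0² - 1² = -1

Since LHS ≠ RHS, this pair disproves the claim, and no lexicographically smaller pair (x ≤ y, non-negative integers) does.

For instance (5, 6) is also a counterexample (LHS = 1, RHS = -11), but it's lexicographically larger.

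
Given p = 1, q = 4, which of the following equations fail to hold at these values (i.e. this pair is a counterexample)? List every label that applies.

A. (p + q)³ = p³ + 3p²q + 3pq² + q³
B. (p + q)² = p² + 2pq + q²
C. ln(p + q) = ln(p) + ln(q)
Evaluating each claim at the given values:
A. LHS = 125, RHS = 125 → holds here (LHS = RHS)
B. LHS = 25, RHS = 25 → holds here (LHS = RHS)
C. LHS = ln(5) ≈ 1.609, RHS = ln(4) ≈ 1.386 → fails here (LHS ≠ RHS)

Answer: C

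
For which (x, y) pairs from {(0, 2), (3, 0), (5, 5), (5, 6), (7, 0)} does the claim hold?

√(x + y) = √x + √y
(0, 2), (3, 0), (7, 0)

Testing each pair:
(0, 2): LHS = √(2) ≈ 1.414, RHS = √(2) ≈ 1.414 → holds
(3, 0): LHS = √(3) ≈ 1.732, RHS = √(3) ≈ 1.732 → holds
(5, 5): LHS = √(10) ≈ 3.162, RHS = 2·√(5) ≈ 4.472 → fails
(5, 6): LHS = √(11) ≈ 3.317, RHS = √(5) + √(6) ≈ 4.686 → fails
(7, 0): LHS = √(7) ≈ 2.646, RHS = √(7) ≈ 2.646 → holds

3 of 5 pairs satisfy the claim.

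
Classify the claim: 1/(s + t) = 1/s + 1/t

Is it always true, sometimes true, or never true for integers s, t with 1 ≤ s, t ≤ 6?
Never true

The claim fails for every pair in the range. For instance at (s, t) = (6, 2): LHS = 1/8, RHS = 2/3.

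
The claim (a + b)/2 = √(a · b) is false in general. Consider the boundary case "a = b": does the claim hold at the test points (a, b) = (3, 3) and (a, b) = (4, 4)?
At (3, 3): LHS = 3, RHS = 3 → equal
At (4, 4): LHS = 4, RHS = 4 → equal

So the claim does hold at both of these boundary points, even though it is not an identity.

Answer: Yes, holds at both test points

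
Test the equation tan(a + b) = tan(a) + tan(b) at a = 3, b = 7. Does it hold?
Substituting a = 3, b = 7:

LHS = tan(3 + 7) = tan(10) ≈ 0.6484
RHS = tan(3) + tan(7) ≈ 0.7289

LHS ≠ RHS, so the equation does not hold at this point.

Answer: Fails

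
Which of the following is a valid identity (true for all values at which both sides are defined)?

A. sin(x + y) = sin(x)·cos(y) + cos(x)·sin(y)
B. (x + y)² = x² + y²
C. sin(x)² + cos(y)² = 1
A: holds — e.g. at (2, 5), both sides equal sin(7) ≈ 0.657.
B: fails at (2, 4) — LHS = 36, RHS = 20.
C: fails at (6, 7) — LHS = sin(6)² + cos(7)² ≈ 0.6464, RHS = 1.

Answer: A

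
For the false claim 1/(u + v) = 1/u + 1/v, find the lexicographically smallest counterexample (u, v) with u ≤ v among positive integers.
(u, v) = (1, 1)

Substituting (1, 1) into the claim:
LHS = 1/(1 + 1) = 1/2
RHS = 1/1 + 1/1 = 2

Since LHS ≠ RHS, this pair disproves the claim, and no lexicographically smaller pair (u ≤ v, positive integers) does.

For instance (2, 4) is also a counterexample (LHS = 1/6, RHS = 3/4), but it's lexicographically larger.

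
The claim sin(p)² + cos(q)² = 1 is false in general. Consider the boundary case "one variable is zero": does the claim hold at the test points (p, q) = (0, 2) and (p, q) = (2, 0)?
No, fails at both test points

At (0, 2): LHS = cos(2)² ≈ 0.1732 ≠ RHS = 1
At (2, 0): LHS = sin(2)² + 1 ≈ 1.827 ≠ RHS = 1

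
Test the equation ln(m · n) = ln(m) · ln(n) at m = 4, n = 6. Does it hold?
Substituting m = 4, n = 6:

LHS = ln(4 · 6) = ln(24) ≈ 3.178
RHS = ln(4) · ln(6) ≈ 2.484

LHS ≠ RHS, so the equation does not hold at this point.

Answer: Fails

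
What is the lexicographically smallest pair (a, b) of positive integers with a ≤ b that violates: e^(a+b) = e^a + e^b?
Substituting (1, 1) into the claim:
LHS = e^(1+1) = e^2 ≈ 7.389
RHS = e^1 + e^1 = 2·e ≈ 5.437

Since LHS ≠ RHS, this pair disproves the claim, and no lexicographically smaller pair (a ≤ b, positive integers) does.

For instance (1, 8) is also a counterexample (LHS = e^9 ≈ 8103, RHS = e + e^8 ≈ 2984), but it's lexicographically larger.

Answer: (a, b) = (1, 1)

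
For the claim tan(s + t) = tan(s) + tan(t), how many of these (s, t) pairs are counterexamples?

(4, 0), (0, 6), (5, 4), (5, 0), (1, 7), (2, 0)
2

Testing each pair:
(4, 0): LHS = tan(4) ≈ 1.158, RHS = tan(4) ≈ 1.158 → satisfies claim
(0, 6): LHS = tan(6) ≈ -0.291, RHS = tan(6) ≈ -0.291 → satisfies claim
(5, 4): LHS = tan(9) ≈ -0.4523, RHS = tan(5) + tan(4) ≈ -2.223 → counterexample
(5, 0): LHS = tan(5) ≈ -3.381, RHS = tan(5) ≈ -3.381 → satisfies claim
(1, 7): LHS = tan(8) ≈ -6.8, RHS = tan(7) + tan(1) ≈ 2.429 → counterexample
(2, 0): LHS = tan(2) ≈ -2.185, RHS = tan(2) ≈ -2.185 → satisfies claim

That makes 2 counterexamples.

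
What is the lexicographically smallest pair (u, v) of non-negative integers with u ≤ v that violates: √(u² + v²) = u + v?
Substituting (1, 1) into the claim:
LHS = √(1² + 1²) = √(2) ≈ 1.414
RHS = 1 + 1 = 2

Since LHS ≠ RHS, this pair disproves the claim, and no lexicographically smaller pair (u ≤ v, non-negative integers) does.

For instance (3, 3) is also a counterexample (LHS = 3·√(2) ≈ 4.243, RHS = 6), but it's lexicographically larger.

Answer: (u, v) = (1, 1)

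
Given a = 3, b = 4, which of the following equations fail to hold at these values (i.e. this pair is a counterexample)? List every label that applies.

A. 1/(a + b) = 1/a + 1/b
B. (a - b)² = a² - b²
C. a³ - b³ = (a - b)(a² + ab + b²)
A, B

Evaluating each claim at the given values:
A. LHS = 1/7, RHS = 7/12 → fails here (LHS ≠ RHS)
B. LHS = 1, RHS = -7 → fails here (LHS ≠ RHS)
C. LHS = -37, RHS = -37 → holds here (LHS = RHS)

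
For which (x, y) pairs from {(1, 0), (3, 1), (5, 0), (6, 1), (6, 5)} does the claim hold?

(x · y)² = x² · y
Testing each pair:
(1, 0): LHS = 0, RHS = 0 → holds
(3, 1): LHS = 9, RHS = 9 → holds
(5, 0): LHS = 0, RHS = 0 → holds
(6, 1): LHS = 36, RHS = 36 → holds
(6, 5): LHS = 900, RHS = 180 → fails

4 of 5 pairs satisfy the claim.

Answer: (1, 0), (3, 1), (5, 0), (6, 1)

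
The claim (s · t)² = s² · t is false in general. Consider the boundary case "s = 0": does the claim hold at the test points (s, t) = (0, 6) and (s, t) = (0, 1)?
At (0, 6): LHS = 0, RHS = 0 → equal
At (0, 1): LHS = 0, RHS = 0 → equal

So the claim does hold at both of these boundary points, even though it is not an identity.

Answer: Yes, holds at both test points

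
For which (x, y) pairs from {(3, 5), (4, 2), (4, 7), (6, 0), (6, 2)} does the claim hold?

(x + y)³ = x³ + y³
(6, 0)

Testing each pair:
(3, 5): LHS = 512, RHS = 152 → fails
(4, 2): LHS = 216, RHS = 72 → fails
(4, 7): LHS = 1331, RHS = 407 → fails
(6, 0): LHS = 216, RHS = 216 → holds
(6, 2): LHS = 512, RHS = 224 → fails

1 of 5 pairs satisfies the claim.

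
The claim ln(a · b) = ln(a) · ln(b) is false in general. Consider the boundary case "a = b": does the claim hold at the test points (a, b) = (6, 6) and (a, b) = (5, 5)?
No, fails at both test points

At (6, 6): LHS = ln(36) ≈ 3.584 ≠ RHS = ln(6)² ≈ 3.21
At (5, 5): LHS = ln(25) ≈ 3.219 ≠ RHS = ln(5)² ≈ 2.59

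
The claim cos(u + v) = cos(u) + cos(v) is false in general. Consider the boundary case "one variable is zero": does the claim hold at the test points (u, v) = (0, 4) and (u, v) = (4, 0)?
At (0, 4): LHS = cos(4) ≈ -0.6536 ≠ RHS = cos(4) + 1 ≈ 0.3464
At (4, 0): LHS = cos(4) ≈ -0.6536 ≠ RHS = cos(4) + 1 ≈ 0.3464

Answer: No, fails at both test points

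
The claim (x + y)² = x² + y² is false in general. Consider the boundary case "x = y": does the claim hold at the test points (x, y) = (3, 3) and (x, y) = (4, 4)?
No, fails at both test points

At (3, 3): LHS = 36 ≠ RHS = 18
At (4, 4): LHS = 64 ≠ RHS = 32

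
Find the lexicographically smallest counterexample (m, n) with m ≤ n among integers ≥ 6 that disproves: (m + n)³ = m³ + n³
Substituting (6, 6) into the claim:
LHS = (6 + 6)³ = 1728
RHS = 6³ + 6³ = 432

Since LHS ≠ RHS, this pair disproves the claim, and no lexicographically smaller pair (m ≤ n, integers ≥ 6) does.

For instance (9, 13) is also a counterexample (LHS = 10648, RHS = 2926), but it's lexicographically larger.

Answer: (m, n) = (6, 6)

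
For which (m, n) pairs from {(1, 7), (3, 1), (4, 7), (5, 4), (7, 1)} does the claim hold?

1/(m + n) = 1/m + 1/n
None

Testing each pair:
(1, 7): LHS = 1/8, RHS = 8/7 → fails
(3, 1): LHS = 1/4, RHS = 4/3 → fails
(4, 7): LHS = 1/11, RHS = 11/28 → fails
(5, 4): LHS = 1/9, RHS = 9/20 → fails
(7, 1): LHS = 1/8, RHS = 8/7 → fails

No pair satisfies the claim.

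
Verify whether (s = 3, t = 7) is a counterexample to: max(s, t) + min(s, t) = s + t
No

Substituting s = 3, t = 7:
LHS = max(3, 7) + min(3, 7) = 10
RHS = 3 + 7 = 10

The sides agree, so this pair does not disprove the claim.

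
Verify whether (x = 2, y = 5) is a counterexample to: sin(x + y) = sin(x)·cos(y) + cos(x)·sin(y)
Substituting x = 2, y = 5:
LHS = sin(2 + 5) = sin(7) ≈ 0.657
RHS = sin(2)·cos(5) + cos(2)·sin(5) = sin(2)·cos(5) + sin(5)·cos(2) ≈ 0.657

The sides agree, so this pair does not disprove the claim.

Answer: No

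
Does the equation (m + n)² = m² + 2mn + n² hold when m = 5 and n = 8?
Holds

Substituting m = 5, n = 8:

LHS = (5 + 8)² = 169
RHS = 5² + 2·5·8 + 8² = 169

LHS = RHS, so the equation holds at this point.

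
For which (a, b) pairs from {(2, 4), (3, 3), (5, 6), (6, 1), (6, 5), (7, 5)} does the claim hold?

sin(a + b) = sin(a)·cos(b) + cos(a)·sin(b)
Testing each pair:
(2, 4): LHS = sin(6) ≈ -0.2794, RHS = sin(2)·cos(4) + sin(4)·cos(2) ≈ -0.2794 → holds
(3, 3): LHS = sin(6) ≈ -0.2794, RHS = 2·sin(3)·cos(3) ≈ -0.2794 → holds
(5, 6): LHS = sin(11) ≈ -1, RHS = sin(5)·cos(6) + sin(6)·cos(5) ≈ -1 → holds
(6, 1): LHS = sin(7) ≈ 0.657, RHS = sin(6)·cos(1) + sin(1)·cos(6) ≈ 0.657 → holds
(6, 5): LHS = sin(11) ≈ -1, RHS = sin(5)·cos(6) + sin(6)·cos(5) ≈ -1 → holds
(7, 5): LHS = sin(12) ≈ -0.5366, RHS = sin(5)·cos(7) + sin(7)·cos(5) ≈ -0.5366 → holds

Every pair satisfies the claim.

Answer: All pairs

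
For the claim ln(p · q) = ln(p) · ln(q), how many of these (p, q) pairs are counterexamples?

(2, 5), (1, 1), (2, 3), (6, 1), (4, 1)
4

Testing each pair:
(2, 5): LHS = ln(10) ≈ 2.303, RHS = ln(2)·ln(5) ≈ 1.116 → counterexample
(1, 1): LHS = 0, RHS = 0 → satisfies claim
(2, 3): LHS = ln(6) ≈ 1.792, RHS = ln(2)·ln(3) ≈ 0.7615 → counterexample
(6, 1): LHS = ln(6) ≈ 1.792, RHS = 0 → counterexample
(4, 1): LHS = ln(4) ≈ 1.386, RHS = 0 → counterexample

That makes 4 counterexamples.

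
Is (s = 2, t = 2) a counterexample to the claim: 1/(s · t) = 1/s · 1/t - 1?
Substituting s = 2, t = 2:
LHS = 1/(2 · 2) = 1/4
RHS = 1/2 · 1/2 - 1 = -3/4

Since LHS ≠ RHS, this pair disproves the claim.

Answer: Yes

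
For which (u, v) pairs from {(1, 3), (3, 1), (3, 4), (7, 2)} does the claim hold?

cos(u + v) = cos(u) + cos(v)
None

Testing each pair:
(1, 3): LHS = cos(4) ≈ -0.6536, RHS = cos(3) + cos(1) ≈ -0.4497 → fails
(3, 1): LHS = cos(4) ≈ -0.6536, RHS = cos(3) + cos(1) ≈ -0.4497 → fails
(3, 4): LHS = cos(7) ≈ 0.7539, RHS = cos(3) + cos(4) ≈ -1.644 → fails
(7, 2): LHS = cos(9) ≈ -0.9111, RHS = cos(2) + cos(7) ≈ 0.3378 → fails

No pair satisfies the claim.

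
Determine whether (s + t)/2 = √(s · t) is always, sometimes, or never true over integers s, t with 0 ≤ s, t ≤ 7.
Sometimes true

It holds at (s, t) = (1, 1) (both sides equal 1), but fails at (s, t) = (3, 5) (LHS = 4, RHS = √(15) ≈ 3.873).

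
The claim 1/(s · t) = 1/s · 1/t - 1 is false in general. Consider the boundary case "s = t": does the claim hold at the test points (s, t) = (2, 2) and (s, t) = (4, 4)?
No, fails at both test points

At (2, 2): LHS = 1/4 ≠ RHS = -3/4
At (4, 4): LHS = 1/16 ≠ RHS = -15/16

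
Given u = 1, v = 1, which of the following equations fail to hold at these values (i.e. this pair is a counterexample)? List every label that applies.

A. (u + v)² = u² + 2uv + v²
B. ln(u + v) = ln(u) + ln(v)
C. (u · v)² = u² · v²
Evaluating each claim at the given values:
A. LHS = 4, RHS = 4 → holds here (LHS = RHS)
B. LHS = ln(2) ≈ 0.6931, RHS = 0 → fails here (LHS ≠ RHS)
C. LHS = 1, RHS = 1 → holds here (LHS = RHS)

Answer: B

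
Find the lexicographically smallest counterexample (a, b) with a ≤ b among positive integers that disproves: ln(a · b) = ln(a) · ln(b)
Substituting (1, 2) into the claim:
LHS = ln(1 · 2) = ln(2) ≈ 0.6931
RHS = ln(1) · ln(2) = 0

Since LHS ≠ RHS, this pair disproves the claim, and no lexicographically smaller pair (a ≤ b, positive integers) does.

For instance (1, 3) is also a counterexample (LHS = ln(3) ≈ 1.099, RHS = 0), but it's lexicographically larger.

Answer: (a, b) = (1, 2)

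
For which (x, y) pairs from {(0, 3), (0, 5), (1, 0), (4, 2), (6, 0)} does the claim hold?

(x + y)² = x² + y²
Testing each pair:
(0, 3): LHS = 9, RHS = 9 → holds
(0, 5): LHS = 25, RHS = 25 → holds
(1, 0): LHS = 1, RHS = 1 → holds
(4, 2): LHS = 36, RHS = 20 → fails
(6, 0): LHS = 36, RHS = 36 → holds

4 of 5 pairs satisfy the claim.

Answer: (0, 3), (0, 5), (1, 0), (6, 0)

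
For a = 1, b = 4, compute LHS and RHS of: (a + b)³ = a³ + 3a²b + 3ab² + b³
LHS = (1 + 4)³ = 125
RHS = 1³ + 3·1²·4 + 3·1·4² + 4³ = 125

LHS = RHS: the two sides agree.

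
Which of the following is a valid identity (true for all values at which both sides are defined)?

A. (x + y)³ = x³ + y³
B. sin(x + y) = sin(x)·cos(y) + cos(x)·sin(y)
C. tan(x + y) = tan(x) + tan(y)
A: fails at (2, 4) — LHS = 216, RHS = 72.
B: holds — e.g. at (3, 5), both sides equal sin(8) ≈ 0.9894.
C: fails at (1, 4) — LHS = tan(5) ≈ -3.381, RHS = tan(4) + tan(1) ≈ 2.715.

Answer: B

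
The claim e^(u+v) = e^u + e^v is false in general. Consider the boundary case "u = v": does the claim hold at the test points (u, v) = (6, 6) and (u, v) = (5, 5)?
No, fails at both test points

At (6, 6): LHS = e^12 ≈ 162754.8 ≠ RHS = 2·e^6 ≈ 806.9
At (5, 5): LHS = e^10 ≈ 22026.5 ≠ RHS = 2·e^5 ≈ 296.8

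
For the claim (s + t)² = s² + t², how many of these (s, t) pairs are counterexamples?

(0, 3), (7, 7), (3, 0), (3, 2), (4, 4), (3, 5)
Testing each pair:
(0, 3): LHS = 9, RHS = 9 → satisfies claim
(7, 7): LHS = 196, RHS = 98 → counterexample
(3, 0): LHS = 9, RHS = 9 → satisfies claim
(3, 2): LHS = 25, RHS = 13 → counterexample
(4, 4): LHS = 64, RHS = 32 → counterexample
(3, 5): LHS = 64, RHS = 34 → counterexample

That makes 4 counterexamples.

Answer: 4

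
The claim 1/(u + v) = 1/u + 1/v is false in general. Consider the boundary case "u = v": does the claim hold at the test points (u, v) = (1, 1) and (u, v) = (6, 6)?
No, fails at both test points

At (1, 1): LHS = 1/2 ≠ RHS = 2
At (6, 6): LHS = 1/12 ≠ RHS = 1/3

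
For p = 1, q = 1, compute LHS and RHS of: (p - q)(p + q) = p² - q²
LHS = (1 - 1)(1 + 1) = 0
RHS = 1² - 1² = 0

LHS = RHS: the two sides agree.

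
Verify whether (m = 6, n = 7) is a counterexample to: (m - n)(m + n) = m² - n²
Substituting m = 6, n = 7:
LHS = (6 - 7)(6 + 7) = -13
RHS = 6² - 7² = -13

The sides agree, so this pair does not disprove the claim.

Answer: No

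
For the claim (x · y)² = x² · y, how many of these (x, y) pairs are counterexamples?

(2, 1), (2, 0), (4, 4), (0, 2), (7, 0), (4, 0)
Testing each pair:
(2, 1): LHS = 4, RHS = 4 → satisfies claim
(2, 0): LHS = 0, RHS = 0 → satisfies claim
(4, 4): LHS = 256, RHS = 64 → counterexample
(0, 2): LHS = 0, RHS = 0 → satisfies claim
(7, 0): LHS = 0, RHS = 0 → satisfies claim
(4, 0): LHS = 0, RHS = 0 → satisfies claim

That makes 1 counterexample.

Answer: 1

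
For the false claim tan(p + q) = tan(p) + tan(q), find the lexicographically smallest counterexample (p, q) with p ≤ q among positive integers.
(p, q) = (1, 1)

Substituting (1, 1) into the claim:
LHS = tan(1 + 1) = tan(2) ≈ -2.185
RHS = tan(1) + tan(1) = 2·tan(1) ≈ 3.115

Since LHS ≠ RHS, this pair disproves the claim, and no lexicographically smaller pair (p ≤ q, positive integers) does.

For instance (3, 8) is also a counterexample (LHS = tan(11) ≈ -226, RHS = tan(8) + tan(3) ≈ -6.942), but it's lexicographically larger.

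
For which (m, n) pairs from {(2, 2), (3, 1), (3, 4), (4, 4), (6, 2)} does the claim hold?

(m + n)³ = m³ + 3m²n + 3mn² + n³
Testing each pair:
(2, 2): LHS = 64, RHS = 64 → holds
(3, 1): LHS = 64, RHS = 64 → holds
(3, 4): LHS = 343, RHS = 343 → holds
(4, 4): LHS = 512, RHS = 512 → holds
(6, 2): LHS = 512, RHS = 512 → holds

Every pair satisfies the claim.

Answer: All pairs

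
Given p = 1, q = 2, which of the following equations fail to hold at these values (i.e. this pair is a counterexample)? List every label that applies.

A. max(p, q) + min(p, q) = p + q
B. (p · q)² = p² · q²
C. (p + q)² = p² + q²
Evaluating each claim at the given values:
A. LHS = 3, RHS = 3 → holds here (LHS = RHS)
B. LHS = 4, RHS = 4 → holds here (LHS = RHS)
C. LHS = 9, RHS = 5 → fails here (LHS ≠ RHS)

Answer: C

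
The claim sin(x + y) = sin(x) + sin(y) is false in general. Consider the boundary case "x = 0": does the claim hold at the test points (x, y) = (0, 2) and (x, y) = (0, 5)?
At (0, 2): LHS = sin(2) ≈ 0.9093, RHS = sin(2) ≈ 0.9093 → equal
At (0, 5): LHS = sin(5) ≈ -0.9589, RHS = sin(5) ≈ -0.9589 → equal

So the claim does hold at both of these boundary points, even though it is not an identity.

Answer: Yes, holds at both test points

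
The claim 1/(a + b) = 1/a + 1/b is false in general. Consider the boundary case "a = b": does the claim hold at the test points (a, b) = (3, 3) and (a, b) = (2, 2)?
No, fails at both test points

At (3, 3): LHS = 1/6 ≠ RHS = 2/3
At (2, 2): LHS = 1/4 ≠ RHS = 1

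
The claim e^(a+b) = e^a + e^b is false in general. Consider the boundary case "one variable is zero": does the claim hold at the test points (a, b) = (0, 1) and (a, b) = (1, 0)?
No, fails at both test points

At (0, 1): LHS = e ≈ 2.718 ≠ RHS = 1 + e ≈ 3.718
At (1, 0): LHS = e ≈ 2.718 ≠ RHS = 1 + e ≈ 3.718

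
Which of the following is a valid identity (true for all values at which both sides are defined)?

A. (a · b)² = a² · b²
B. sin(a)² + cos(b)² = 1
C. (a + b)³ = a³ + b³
A

A: holds — e.g. at (1, 1), both sides equal 1.
B: fails at (4, 6) — LHS = sin(4)² + cos(6)² ≈ 1.495, RHS = 1.
C: fails at (5, 5) — LHS = 1000, RHS = 250.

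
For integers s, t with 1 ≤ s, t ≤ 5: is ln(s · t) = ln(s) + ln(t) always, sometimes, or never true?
Always true

The identity holds for every pair in the range. For instance at (s, t) = (3, 4): both sides equal ln(12) ≈ 2.485.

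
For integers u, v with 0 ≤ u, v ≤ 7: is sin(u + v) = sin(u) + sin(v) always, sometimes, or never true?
Sometimes true

It holds at (u, v) = (0, 2) (both sides equal sin(2) ≈ 0.9093), but fails at (u, v) = (4, 4) (LHS = sin(8) ≈ 0.9894, RHS = 2·sin(4) ≈ -1.514).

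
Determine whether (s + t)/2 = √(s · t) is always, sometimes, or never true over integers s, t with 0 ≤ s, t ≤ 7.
It holds at (s, t) = (7, 7) (both sides equal 7), but fails at (s, t) = (1, 4) (LHS = 5/2, RHS = 2).

Answer: Sometimes true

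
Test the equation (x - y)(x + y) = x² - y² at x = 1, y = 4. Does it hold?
Holds

Substituting x = 1, y = 4:

LHS = (1 - 4)(1 + 4) = -15
RHS = 1² - 4² = -15

LHS = RHS, so the equation holds at this point.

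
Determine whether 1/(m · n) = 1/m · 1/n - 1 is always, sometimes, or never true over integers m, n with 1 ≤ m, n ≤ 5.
Never true

The claim fails for every pair in the range. For instance at (m, n) = (5, 5): LHS = 1/25, RHS = -24/25.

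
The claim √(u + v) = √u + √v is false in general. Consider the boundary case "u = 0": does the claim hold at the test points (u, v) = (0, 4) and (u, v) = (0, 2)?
Yes, holds at both test points

At (0, 4): LHS = 2, RHS = 2 → equal
At (0, 2): LHS = √(2) ≈ 1.414, RHS = √(2) ≈ 1.414 → equal

So the claim does hold at both of these boundary points, even though it is not an identity.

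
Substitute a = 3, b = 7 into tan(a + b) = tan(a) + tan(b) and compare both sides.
LHS = tan(3 + 7) = tan(10) ≈ 0.6484
RHS = tan(3) + tan(7) ≈ 0.7289

LHS ≠ RHS (they differ by about 0.08054), so the equation does not hold here.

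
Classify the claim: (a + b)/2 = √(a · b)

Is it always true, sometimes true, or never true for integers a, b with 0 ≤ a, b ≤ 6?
It holds at (a, b) = (1, 1) (both sides equal 1), but fails at (a, b) = (2, 4) (LHS = 3, RHS = 2·√(2) ≈ 2.828).

Answer: Sometimes true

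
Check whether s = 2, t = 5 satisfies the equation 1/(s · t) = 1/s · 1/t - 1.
Substituting s = 2, t = 5:

LHS = 1/(2 · 5) = 1/10
RHS = 1/2 · 1/5 - 1 = -9/10

LHS ≠ RHS, so the equation does not hold at this point.

Answer: Fails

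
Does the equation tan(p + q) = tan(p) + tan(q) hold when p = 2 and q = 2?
Substituting p = 2, q = 2:

LHS = tan(2 + 2) = tan(4) ≈ 1.158
RHS = tan(2) + tan(2) = 2·tan(2) ≈ -4.37

LHS ≠ RHS, so the equation does not hold at this point.

Answer: Fails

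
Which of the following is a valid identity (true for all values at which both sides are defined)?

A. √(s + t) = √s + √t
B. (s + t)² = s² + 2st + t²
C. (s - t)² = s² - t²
A: fails at (5, 8) — LHS = √(13) ≈ 3.606, RHS = √(5) + 2·√(2) ≈ 5.064.
B: holds — e.g. at (5, 5), both sides equal 100.
C: fails at (1, 5) — LHS = 16, RHS = -24.

Answer: B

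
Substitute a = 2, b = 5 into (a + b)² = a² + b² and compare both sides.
LHS = (2 + 5)² = 49
RHS = 2² + 5² = 29

LHS ≠ RHS, so the equation does not hold here.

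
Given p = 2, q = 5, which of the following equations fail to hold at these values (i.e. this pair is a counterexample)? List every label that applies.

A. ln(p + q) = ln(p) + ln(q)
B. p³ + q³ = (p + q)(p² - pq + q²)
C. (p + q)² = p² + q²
Evaluating each claim at the given values:
A. LHS = ln(7) ≈ 1.946, RHS = ln(2) + ln(5) ≈ 2.303 → fails here (LHS ≠ RHS)
B. LHS = 133, RHS = 133 → holds here (LHS = RHS)
C. LHS = 49, RHS = 29 → fails here (LHS ≠ RHS)

Answer: A, C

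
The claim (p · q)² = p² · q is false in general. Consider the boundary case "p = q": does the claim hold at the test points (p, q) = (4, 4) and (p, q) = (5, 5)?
At (4, 4): LHS = 256 ≠ RHS = 64
At (5, 5): LHS = 625 ≠ RHS = 125

Answer: No, fails at both test points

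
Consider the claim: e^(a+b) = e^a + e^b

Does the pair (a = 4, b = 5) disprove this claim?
Yes

Substituting a = 4, b = 5:
LHS = e^(4+5) = e^9 ≈ 8103
RHS = e^4 + e^5 ≈ 203

Since LHS ≠ RHS, this pair disproves the claim.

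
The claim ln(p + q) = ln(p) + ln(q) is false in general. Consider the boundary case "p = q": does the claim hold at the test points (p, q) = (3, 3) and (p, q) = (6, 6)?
At (3, 3): LHS = ln(6) ≈ 1.792 ≠ RHS = 2·ln(3) ≈ 2.197
At (6, 6): LHS = ln(12) ≈ 2.485 ≠ RHS = 2·ln(6) ≈ 3.584

Answer: No, fails at both test points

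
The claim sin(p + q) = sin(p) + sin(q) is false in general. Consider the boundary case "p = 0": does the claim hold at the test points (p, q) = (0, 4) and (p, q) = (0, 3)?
At (0, 4): LHS = sin(4) ≈ -0.7568, RHS = sin(4) ≈ -0.7568 → equal
At (0, 3): LHS = sin(3) ≈ 0.1411, RHS = sin(3) ≈ 0.1411 → equal

So the claim does hold at both of these boundary points, even though it is not an identity.

Answer: Yes, holds at both test points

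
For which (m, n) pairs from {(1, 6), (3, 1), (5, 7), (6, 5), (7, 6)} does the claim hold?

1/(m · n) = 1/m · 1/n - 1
Testing each pair:
(1, 6): LHS = 1/6, RHS = -5/6 → fails
(3, 1): LHS = 1/3, RHS = -2/3 → fails
(5, 7): LHS = 1/35, RHS = -34/35 → fails
(6, 5): LHS = 1/30, RHS = -29/30 → fails
(7, 6): LHS = 1/42, RHS = -41/42 → fails

No pair satisfies the claim.

Answer: None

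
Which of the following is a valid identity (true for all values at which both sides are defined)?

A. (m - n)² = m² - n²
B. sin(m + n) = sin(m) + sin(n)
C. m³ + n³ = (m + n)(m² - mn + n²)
A: fails at (2, 7) — LHS = 25, RHS = -45.
B: fails at (3, 7) — LHS = sin(10) ≈ -0.544, RHS = sin(3) + sin(7) ≈ 0.7981.
C: holds — e.g. at (2, 7), both sides equal 351.

Answer: C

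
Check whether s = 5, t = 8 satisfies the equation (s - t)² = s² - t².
Substituting s = 5, t = 8:

LHS = (5 - 8)² = 9
RHS = 5² - 8² = -39

LHS ≠ RHS, so the equation does not hold at this point.

Answer: Fails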